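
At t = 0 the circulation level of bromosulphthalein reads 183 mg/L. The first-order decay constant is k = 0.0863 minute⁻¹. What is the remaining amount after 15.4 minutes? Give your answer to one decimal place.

t½ = ln 2 / k = 0.69315 / 0.0863 ≈ 8.0318 minutes.
Number of half-lives: n = 15.4/8.0318 ≈ 1.9174.
Remaining = 183 × (1/2)^1.9174 = 183 × 0.26474 ≈ 48.447 mg/L.

48.4 mg/L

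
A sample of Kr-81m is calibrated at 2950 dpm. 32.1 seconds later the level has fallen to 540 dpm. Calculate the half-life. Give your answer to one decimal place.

13.1 seconds

A/A₀ = 540/2950 ≈ 0.18305.
n = log₂(5.463) ≈ 2.4497 half-lives elapsed in 32.1 seconds.
t½ = 32.1/2.4497 ≈ 13.104 seconds.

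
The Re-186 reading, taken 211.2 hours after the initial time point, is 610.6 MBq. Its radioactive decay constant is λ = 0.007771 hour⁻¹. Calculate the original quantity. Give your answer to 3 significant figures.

t½ = ln 2 / λ = 0.69315 / 0.007771 ≈ 89.197 hours.
Number of half-lives elapsed: n = 211.2/89.197 ≈ 2.3678.
A₀ = A × 2^n = 610.6 × 2^2.3678 = 610.6 × 5.1615 ≈ 3151.6 MBq.

3150 MBq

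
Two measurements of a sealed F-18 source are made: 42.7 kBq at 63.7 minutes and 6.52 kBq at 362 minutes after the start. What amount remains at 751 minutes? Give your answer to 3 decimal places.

0.562 kBq

Over Δt = 362 − 63.7 = 298.3 minutes, the level fell by a factor of 42.7/6.52 ≈ 6.5491.
n = log₂(6.5491) ≈ 2.7113 half-lives, so t½ = 298.3/2.7113 ≈ 110.02 minutes.
From t = 362 to t = 751: 6.52 × (1/2)^((751−362)/110.02) ≈ 0.56222 kBq.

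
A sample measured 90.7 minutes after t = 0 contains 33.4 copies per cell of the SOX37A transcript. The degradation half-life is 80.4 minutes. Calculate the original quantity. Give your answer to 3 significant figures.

73.0 copies per cell

Number of half-lives elapsed: n = 90.7/80.4 ≈ 1.1281.
A₀ = A × 2^n = 33.4 × 2^1.1281 = 33.4 × 2.1857 ≈ 73.003 copies per cell.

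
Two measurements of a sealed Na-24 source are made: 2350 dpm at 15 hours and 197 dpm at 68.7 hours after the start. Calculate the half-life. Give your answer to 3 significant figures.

15.0 hours

Over Δt = 68.7 − 15 = 53.7 hours, the level fell by a factor of 2350/197 ≈ 11.929.
n = log₂(11.929) ≈ 3.5764 half-lives, so t½ = 53.7/3.5764 ≈ 15.015 hours.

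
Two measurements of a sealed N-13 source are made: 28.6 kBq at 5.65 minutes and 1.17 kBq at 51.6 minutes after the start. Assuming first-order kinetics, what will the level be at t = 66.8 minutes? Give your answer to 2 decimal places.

Over Δt = 51.6 − 5.65 = 45.95 minutes, the level fell by a factor of 28.6/1.17 ≈ 24.444.
n = log₂(24.444) ≈ 4.6114 half-lives, so t½ = 45.95/4.6114 ≈ 9.9644 minutes.
From t = 51.6 to t = 66.8: 1.17 × (1/2)^((66.8−51.6)/9.9644) ≈ 0.40643 kBq.

0.41 kBq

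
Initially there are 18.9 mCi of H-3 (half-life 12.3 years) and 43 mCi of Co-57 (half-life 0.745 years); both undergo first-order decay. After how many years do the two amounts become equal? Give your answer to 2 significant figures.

0.94 years

Set 18.9·(1/2)^(t/12.3) = 43·(1/2)^(t/0.745).
Taking log₂: log₂(18.9/43) = t·(1/12.3 − 1/0.745).
log₂(0.43953) = -1.186; 1/12.3 − 1/0.745 = -1.261.
t = -1.186 / -1.261 ≈ 0.9405 years.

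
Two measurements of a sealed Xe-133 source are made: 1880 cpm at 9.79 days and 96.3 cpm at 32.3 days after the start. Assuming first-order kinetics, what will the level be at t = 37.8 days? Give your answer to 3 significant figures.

Over Δt = 32.3 − 9.79 = 22.51 days, the level fell by a factor of 1880/96.3 ≈ 19.522.
n = log₂(19.522) ≈ 4.2871 half-lives, so t½ = 22.51/4.2871 ≈ 5.2507 days.
From t = 32.3 to t = 37.8: 96.3 × (1/2)^((37.8−32.3)/5.2507) ≈ 46.591 cpm.

46.6 cpm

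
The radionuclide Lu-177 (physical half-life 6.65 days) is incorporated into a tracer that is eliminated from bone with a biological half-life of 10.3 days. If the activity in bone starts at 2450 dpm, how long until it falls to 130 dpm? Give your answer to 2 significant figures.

17 days

1/t_eff = 1/t_phys + 1/t_biol = 1/6.65 + 1/10.3 = 0.24746 per day.
t_eff = 6.65 × 10.3 / (6.65 + 10.3) ≈ 4.041 days.
n = log₂(2450/130) ≈ 4.2362; t = 4.2362 × 4.041 ≈ 17.118 days.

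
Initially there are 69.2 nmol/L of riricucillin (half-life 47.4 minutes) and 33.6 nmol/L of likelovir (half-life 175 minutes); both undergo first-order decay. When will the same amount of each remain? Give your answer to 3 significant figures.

67.8 minutes

Set 69.2·(1/2)^(t/47.4) = 33.6·(1/2)^(t/175).
Taking log₂: log₂(69.2/33.6) = t·(1/47.4 − 1/175).
log₂(2.0595) = 1.0423; 1/47.4 − 1/175 = 0.015383.
t = 1.0423 / 0.015383 ≈ 67.758 minutes.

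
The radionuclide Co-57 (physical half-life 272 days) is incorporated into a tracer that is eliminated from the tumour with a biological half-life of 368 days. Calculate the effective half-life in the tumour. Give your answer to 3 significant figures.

156 days

1/t_eff = 1/t_phys + 1/t_biol = 1/272 + 1/368 = 0.0063939 per day.
t_eff = 272 × 368 / (272 + 368) ≈ 156.4 days.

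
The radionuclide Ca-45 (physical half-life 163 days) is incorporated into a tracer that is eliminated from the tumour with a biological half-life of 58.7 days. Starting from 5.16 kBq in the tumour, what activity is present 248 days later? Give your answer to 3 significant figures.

0.0961 kBq

1/t_eff = 1/t_phys + 1/t_biol = 1/163 + 1/58.7 = 0.023171 per day.
t_eff = 163 × 58.7 / (163 + 58.7) ≈ 43.158 days.
Remaining = 5.16 × (1/2)^(248/43.158) = 5.16 × (1/2)^5.7463 ≈ 0.096123 kBq.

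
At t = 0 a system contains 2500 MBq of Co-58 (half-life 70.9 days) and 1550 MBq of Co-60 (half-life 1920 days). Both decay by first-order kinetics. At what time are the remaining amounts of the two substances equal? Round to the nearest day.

Set 2500·(1/2)^(t/70.9) = 1550·(1/2)^(t/1920).
Taking log₂: log₂(2500/1550) = t·(1/70.9 − 1/1920).
log₂(1.6129) = 0.68966; 1/70.9 − 1/1920 = 0.013584.
t = 0.68966 / 0.013584 ≈ 50.772 days.

51 days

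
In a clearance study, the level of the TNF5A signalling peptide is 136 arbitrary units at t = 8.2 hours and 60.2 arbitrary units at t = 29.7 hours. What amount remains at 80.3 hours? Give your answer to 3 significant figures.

8.84 arbitrary units

Over Δt = 29.7 − 8.2 = 21.5 hours, the level fell by a factor of 136/60.2 ≈ 2.2591.
n = log₂(2.2591) ≈ 1.1758 half-lives, so t½ = 21.5/1.1758 ≈ 18.286 hours.
From t = 29.7 to t = 80.3: 60.2 × (1/2)^((80.3−29.7)/18.286) ≈ 8.8429 arbitrary units.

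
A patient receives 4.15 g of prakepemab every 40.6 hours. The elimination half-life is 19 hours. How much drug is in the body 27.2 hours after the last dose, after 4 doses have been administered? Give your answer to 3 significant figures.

1.99 g

The 4 doses were given 149, 108.4, 67.8, 27.2 hours ago.
Total = 4.15·(1/2)^(149/19) + 4.15·(1/2)^(108.4/19) + 4.15·(1/2)^(67.8/19) + 4.15·(1/2)^(27.2/19)
      = 0.018086 + 0.079541 + 0.34982 + 1.5385 ≈ 1.986 g.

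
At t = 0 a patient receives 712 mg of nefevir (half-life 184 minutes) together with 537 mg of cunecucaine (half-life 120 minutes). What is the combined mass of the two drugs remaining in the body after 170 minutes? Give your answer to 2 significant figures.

nefevir: 712 × (1/2)^(170/184) = 712 × (1/2)^0.92391 ≈ 375.28 mg.
cunecucaine: 537 × (1/2)^(170/120) = 537 × (1/2)^1.4167 ≈ 201.15 mg.
Total = 375.28 + 201.15 ≈ 576.43 mg.

580 mg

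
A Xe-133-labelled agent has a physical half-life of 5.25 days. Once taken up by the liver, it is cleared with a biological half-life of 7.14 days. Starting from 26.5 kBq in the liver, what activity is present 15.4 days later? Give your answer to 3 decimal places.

1/t_eff = 1/t_phys + 1/t_biol = 1/5.25 + 1/7.14 = 0.33053 per day.
t_eff = 5.25 × 7.14 / (5.25 + 7.14) ≈ 3.0254 days.
Remaining = 26.5 × (1/2)^(15.4/3.0254) = 26.5 × (1/2)^5.0902 ≈ 0.77794 kBq.

0.778 kBq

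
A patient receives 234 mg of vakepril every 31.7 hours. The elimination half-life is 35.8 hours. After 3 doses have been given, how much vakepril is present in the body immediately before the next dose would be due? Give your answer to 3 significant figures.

The 3 doses were given 95.1, 63.4, 31.7 hours ago.
Total = 234·(1/2)^(95.1/35.8) + 234·(1/2)^(63.4/35.8) + 234·(1/2)^(31.7/35.8)
      = 37.115 + 68.566 + 126.67 ≈ 232.35 mg.

232 mg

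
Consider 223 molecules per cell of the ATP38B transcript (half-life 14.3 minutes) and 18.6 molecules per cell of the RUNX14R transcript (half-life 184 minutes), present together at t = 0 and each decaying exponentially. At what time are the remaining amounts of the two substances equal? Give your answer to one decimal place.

Set 223·(1/2)^(t/14.3) = 18.6·(1/2)^(t/184).
Taking log₂: log₂(223/18.6) = t·(1/14.3 − 1/184).
log₂(11.989) = 3.5837; 1/14.3 − 1/184 = 0.064495.
t = 3.5837 / 0.064495 ≈ 55.565 minutes.

55.6 minutes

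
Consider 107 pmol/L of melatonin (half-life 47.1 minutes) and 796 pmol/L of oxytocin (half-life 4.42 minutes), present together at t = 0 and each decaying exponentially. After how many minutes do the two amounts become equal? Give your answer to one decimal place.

14.1 minutes

Set 107·(1/2)^(t/47.1) = 796·(1/2)^(t/4.42).
Taking log₂: log₂(107/796) = t·(1/47.1 − 1/4.42).
log₂(0.13442) = -2.8952; 1/47.1 − 1/4.42 = -0.20501.
t = -2.8952 / -0.20501 ≈ 14.122 minutes.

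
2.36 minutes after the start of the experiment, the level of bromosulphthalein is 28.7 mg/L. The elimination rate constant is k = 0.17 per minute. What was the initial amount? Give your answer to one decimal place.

42.9 mg/L

t½ = ln 2 / k = 0.69315 / 0.17 ≈ 4.0773 minutes.
Number of half-lives elapsed: n = 2.36/4.0773 ≈ 0.57881.
A₀ = A × 2^n = 28.7 × 2^0.57881 = 28.7 × 1.4936 ≈ 42.867 mg/L.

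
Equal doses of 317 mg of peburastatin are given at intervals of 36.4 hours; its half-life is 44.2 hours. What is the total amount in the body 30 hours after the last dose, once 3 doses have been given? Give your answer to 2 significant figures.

370 mg

The 3 doses were given 102.8, 66.4, 30 hours ago.
Total = 317·(1/2)^(102.8/44.2) + 317·(1/2)^(66.4/44.2) + 317·(1/2)^(30/44.2)
      = 63.23 + 111.9 + 198.03 ≈ 373.17 mg.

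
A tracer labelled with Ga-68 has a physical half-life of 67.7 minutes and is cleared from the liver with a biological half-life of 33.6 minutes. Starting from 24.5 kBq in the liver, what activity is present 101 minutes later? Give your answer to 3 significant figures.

1/t_eff = 1/t_phys + 1/t_biol = 1/67.7 + 1/33.6 = 0.044533 per minute.
t_eff = 67.7 × 33.6 / (67.7 + 33.6) ≈ 22.455 minutes.
Remaining = 24.5 × (1/2)^(101/22.455) = 24.5 × (1/2)^4.4978 ≈ 1.0844 kBq.

1.08 kBq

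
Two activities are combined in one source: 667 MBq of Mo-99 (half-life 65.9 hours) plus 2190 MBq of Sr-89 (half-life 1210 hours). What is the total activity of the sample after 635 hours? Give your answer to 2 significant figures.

1500 MBq

Mo-99: 667 × (1/2)^(635/65.9) = 667 × (1/2)^9.6358 ≈ 0.83841 MBq.
Sr-89: 2190 × (1/2)^(635/1210) = 2190 × (1/2)^0.52479 ≈ 1522.2 MBq.
Total = 0.83841 + 1522.2 ≈ 1523 MBq.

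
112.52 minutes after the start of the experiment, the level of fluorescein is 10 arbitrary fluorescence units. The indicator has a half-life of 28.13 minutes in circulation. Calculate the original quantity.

Number of half-lives elapsed: n = 112.52/28.13 ≈ 4.
A₀ = A × 2^n = 10 × 2^4 = 10 × 16 ≈ 160 arbitrary fluorescence units.

160 arbitrary fluorescence units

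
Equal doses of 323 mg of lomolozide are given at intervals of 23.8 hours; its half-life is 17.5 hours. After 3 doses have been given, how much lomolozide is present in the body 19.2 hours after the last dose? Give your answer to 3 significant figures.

The 3 doses were given 66.8, 43, 19.2 hours ago.
Total = 323·(1/2)^(66.8/17.5) + 323·(1/2)^(43/17.5) + 323·(1/2)^(19.2/17.5)
      = 22.915 + 58.821 + 150.98 ≈ 232.72 mg.

233 mg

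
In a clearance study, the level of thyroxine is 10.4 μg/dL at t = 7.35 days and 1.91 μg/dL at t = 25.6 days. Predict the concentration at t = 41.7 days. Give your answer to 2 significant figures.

0.43 μg/dL

Over Δt = 25.6 − 7.35 = 18.25 days, the level fell by a factor of 10.4/1.91 ≈ 5.445.
n = log₂(5.445) ≈ 2.4449 half-lives, so t½ = 18.25/2.4449 ≈ 7.4644 days.
From t = 25.6 to t = 41.7: 1.91 × (1/2)^((41.7−25.6)/7.4644) ≈ 0.42829 μg/dL.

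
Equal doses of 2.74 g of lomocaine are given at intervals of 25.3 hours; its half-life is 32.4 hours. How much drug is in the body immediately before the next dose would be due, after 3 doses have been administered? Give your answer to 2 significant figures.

The 3 doses were given 75.9, 50.6, 25.3 hours ago.
Total = 2.74·(1/2)^(75.9/32.4) + 2.74·(1/2)^(50.6/32.4) + 2.74·(1/2)^(25.3/32.4)
      = 0.54021 + 0.92816 + 1.5947 ≈ 3.0631 g.

3.1 g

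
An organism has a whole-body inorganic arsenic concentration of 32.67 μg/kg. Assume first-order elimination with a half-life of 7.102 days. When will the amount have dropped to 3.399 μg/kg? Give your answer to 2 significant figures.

Fraction remaining = 3.399/32.67 ≈ 0.10404.
n = log₂(32.67/3.399) = ln(9.6117)/ln 2 ≈ 3.2648 half-lives.
t = n × t½ = 3.2648 × 7.102 ≈ 23.186 days.

23 days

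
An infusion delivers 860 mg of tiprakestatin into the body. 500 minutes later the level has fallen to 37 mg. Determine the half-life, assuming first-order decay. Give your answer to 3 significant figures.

A/A₀ = 37/860 ≈ 0.043023.
n = log₂(23.243) ≈ 4.5387 half-lives elapsed in 500 minutes.
t½ = 500/4.5387 ≈ 110.16 minutes.

110 minutes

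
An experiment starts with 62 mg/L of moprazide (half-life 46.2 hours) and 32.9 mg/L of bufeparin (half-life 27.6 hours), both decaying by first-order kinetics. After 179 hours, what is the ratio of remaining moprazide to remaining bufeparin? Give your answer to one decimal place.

moprazide: 62 × (1/2)^(179/46.2) = 62 × (1/2)^3.8745 ≈ 4.2273 mg/L.
bufeparin: 32.9 × (1/2)^(179/27.6) = 32.9 × (1/2)^6.4855 ≈ 0.36717 mg/L.
Ratio ≈ 4.2273 / 0.36717 ≈ 11.513.

11.5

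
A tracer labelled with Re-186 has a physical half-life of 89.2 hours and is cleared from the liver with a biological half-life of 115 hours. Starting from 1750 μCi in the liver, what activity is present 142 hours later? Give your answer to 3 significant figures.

1/t_eff = 1/t_phys + 1/t_biol = 1/89.2 + 1/115 = 0.019906 per hour.
t_eff = 89.2 × 115 / (89.2 + 115) ≈ 50.235 hours.
Remaining = 1750 × (1/2)^(142/50.235) = 1750 × (1/2)^2.8267 ≈ 246.67 μCi.

247 μCi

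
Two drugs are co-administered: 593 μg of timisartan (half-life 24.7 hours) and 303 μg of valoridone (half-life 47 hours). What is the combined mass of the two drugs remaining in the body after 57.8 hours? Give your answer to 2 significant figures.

250 μg

timisartan: 593 × (1/2)^(57.8/24.7) = 593 × (1/2)^2.3401 ≈ 117.12 μg.
valoridone: 303 × (1/2)^(57.8/47) = 303 × (1/2)^1.2298 ≈ 129.19 μg.
Total = 117.12 + 129.19 ≈ 246.31 μg.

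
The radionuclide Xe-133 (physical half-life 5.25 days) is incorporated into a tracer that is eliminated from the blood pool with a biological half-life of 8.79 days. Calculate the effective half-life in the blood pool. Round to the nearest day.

3 days

1/t_eff = 1/t_phys + 1/t_biol = 1/5.25 + 1/8.79 = 0.30424 per day.
t_eff = 5.25 × 8.79 / (5.25 + 8.79) ≈ 3.2869 days.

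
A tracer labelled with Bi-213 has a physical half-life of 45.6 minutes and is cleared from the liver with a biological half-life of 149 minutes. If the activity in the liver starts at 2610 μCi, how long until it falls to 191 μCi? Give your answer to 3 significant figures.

1/t_eff = 1/t_phys + 1/t_biol = 1/45.6 + 1/149 = 0.028641 per minute.
t_eff = 45.6 × 149 / (45.6 + 149) ≈ 34.915 minutes.
n = log₂(2610/191) ≈ 3.7724; t = 3.7724 × 34.915 ≈ 131.71 minutes.

132 minutes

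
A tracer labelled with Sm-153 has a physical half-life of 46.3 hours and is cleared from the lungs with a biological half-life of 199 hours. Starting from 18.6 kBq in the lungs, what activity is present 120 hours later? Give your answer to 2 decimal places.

1/t_eff = 1/t_phys + 1/t_biol = 1/46.3 + 1/199 = 0.026623 per hour.
t_eff = 46.3 × 199 / (46.3 + 199) ≈ 37.561 hours.
Remaining = 18.6 × (1/2)^(120/37.561) = 18.6 × (1/2)^3.1948 ≈ 2.0313 kBq.

2.03 kBq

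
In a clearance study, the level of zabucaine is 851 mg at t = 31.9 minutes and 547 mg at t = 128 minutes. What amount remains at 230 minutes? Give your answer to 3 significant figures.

342 mg

Over Δt = 128 − 31.9 = 96.1 minutes, the level fell by a factor of 851/547 ≈ 1.5558.
n = log₂(1.5558) ≈ 0.63762 half-lives, so t½ = 96.1/0.63762 ≈ 150.72 minutes.
From t = 128 to t = 230: 547 × (1/2)^((230−128)/150.72) ≈ 342.18 mg.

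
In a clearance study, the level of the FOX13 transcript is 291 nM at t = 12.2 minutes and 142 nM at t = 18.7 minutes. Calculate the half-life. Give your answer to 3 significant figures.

6.28 minutes

Over Δt = 18.7 − 12.2 = 6.5 minutes, the level fell by a factor of 291/142 ≈ 2.0493.
n = log₂(2.0493) ≈ 1.0351 half-lives, so t½ = 6.5/1.0351 ≈ 6.2794 minutes.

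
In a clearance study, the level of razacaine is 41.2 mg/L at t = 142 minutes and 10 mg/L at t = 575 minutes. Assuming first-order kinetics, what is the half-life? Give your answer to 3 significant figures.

Over Δt = 575 − 142 = 433 minutes, the level fell by a factor of 41.2/10 ≈ 4.12.
n = log₂(4.12) ≈ 2.0426 half-lives, so t½ = 433/2.0426 ≈ 211.98 minutes.

212 minutes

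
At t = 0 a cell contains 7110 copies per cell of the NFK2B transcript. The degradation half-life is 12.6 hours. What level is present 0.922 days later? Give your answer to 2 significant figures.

Convert the elapsed time: 0.922 days = 22.128 hours.
Number of half-lives: n = 22.128/12.6 ≈ 1.7562.
Remaining = 7110 × (1/2)^1.7562 = 7110 × 0.29603 ≈ 2104.8 copies per cell.

2100 copies per cell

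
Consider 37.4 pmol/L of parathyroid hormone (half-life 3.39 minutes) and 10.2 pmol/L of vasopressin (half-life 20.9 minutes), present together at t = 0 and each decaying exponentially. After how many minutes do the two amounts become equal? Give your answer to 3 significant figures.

7.58 minutes

Set 37.4·(1/2)^(t/3.39) = 10.2·(1/2)^(t/20.9).
Taking log₂: log₂(37.4/10.2) = t·(1/3.39 − 1/20.9).
log₂(3.6667) = 1.8745; 1/3.39 − 1/20.9 = 0.24714.
t = 1.8745 / 0.24714 ≈ 7.5847 minutes.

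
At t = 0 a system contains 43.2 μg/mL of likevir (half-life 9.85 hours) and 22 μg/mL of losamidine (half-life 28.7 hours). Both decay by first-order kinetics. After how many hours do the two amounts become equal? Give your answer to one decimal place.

14.6 hours

Set 43.2·(1/2)^(t/9.85) = 22·(1/2)^(t/28.7).
Taking log₂: log₂(43.2/22) = t·(1/9.85 − 1/28.7).
log₂(1.9636) = 0.97353; 1/9.85 − 1/28.7 = 0.06668.
t = 0.97353 / 0.06668 ≈ 14.6 hours.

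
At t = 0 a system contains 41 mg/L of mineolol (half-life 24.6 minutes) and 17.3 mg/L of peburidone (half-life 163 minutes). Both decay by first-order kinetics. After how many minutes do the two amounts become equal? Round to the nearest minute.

36 minutes

Set 41·(1/2)^(t/24.6) = 17.3·(1/2)^(t/163).
Taking log₂: log₂(41/17.3) = t·(1/24.6 − 1/163).
log₂(2.3699) = 1.2449; 1/24.6 − 1/163 = 0.034515.
t = 1.2449 / 0.034515 ≈ 36.067 minutes.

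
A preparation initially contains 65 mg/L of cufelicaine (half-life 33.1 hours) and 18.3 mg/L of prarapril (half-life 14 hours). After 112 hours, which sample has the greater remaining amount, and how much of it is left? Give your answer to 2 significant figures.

cufelicaine: 65 × (1/2)^3.3837 ≈ 6.2276 mg/L.
prarapril: 18.3 × (1/2)^8 ≈ 0.071484 mg/L.
Cufelicaine has more remaining, at ≈ 6.2276 mg/L.

cufelicaine, 6.2 mg/L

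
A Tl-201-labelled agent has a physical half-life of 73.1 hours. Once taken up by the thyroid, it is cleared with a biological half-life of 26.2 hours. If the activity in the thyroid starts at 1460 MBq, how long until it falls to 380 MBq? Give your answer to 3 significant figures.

37.5 hours

1/t_eff = 1/t_phys + 1/t_biol = 1/73.1 + 1/26.2 = 0.051848 per hour.
t_eff = 73.1 × 26.2 / (73.1 + 26.2) ≈ 19.287 hours.
n = log₂(1460/380) ≈ 1.9419; t = 1.9419 × 19.287 ≈ 37.454 hours.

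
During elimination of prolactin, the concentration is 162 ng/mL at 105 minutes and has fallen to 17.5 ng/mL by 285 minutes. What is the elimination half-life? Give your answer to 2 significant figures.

Over Δt = 285 − 105 = 180 minutes, the level fell by a factor of 162/17.5 ≈ 9.2571.
n = log₂(9.2571) ≈ 3.2106 half-lives, so t½ = 180/3.2106 ≈ 56.065 minutes.

56 minutes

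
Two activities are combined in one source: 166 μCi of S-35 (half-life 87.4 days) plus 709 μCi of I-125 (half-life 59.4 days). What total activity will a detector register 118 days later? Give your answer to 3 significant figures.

S-35: 166 × (1/2)^(118/87.4) = 166 × (1/2)^1.3501 ≈ 65.115 μCi.
I-125: 709 × (1/2)^(118/59.4) = 709 × (1/2)^1.9865 ≈ 178.91 μCi.
Total = 65.115 + 178.91 ≈ 244.03 μCi.

244 μCi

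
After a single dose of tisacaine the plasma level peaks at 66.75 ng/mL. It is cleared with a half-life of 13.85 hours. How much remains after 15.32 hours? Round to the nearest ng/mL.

Number of half-lives: n = 15.32/13.85 ≈ 1.1061.
Remaining = 66.75 × (1/2)^1.1061 = 66.75 × 0.46454 ≈ 31.008 ng/mL.

31 ng/mL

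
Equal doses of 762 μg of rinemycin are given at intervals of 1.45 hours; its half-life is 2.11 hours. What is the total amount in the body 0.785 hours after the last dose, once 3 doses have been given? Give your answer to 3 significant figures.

1180 μg

The 3 doses were given 3.685, 2.235, 0.785 hours ago.
Total = 762·(1/2)^(3.685/2.11) + 762·(1/2)^(2.235/2.11) + 762·(1/2)^(0.785/2.11)
      = 227.1 + 365.67 + 588.79 ≈ 1181.6 μg.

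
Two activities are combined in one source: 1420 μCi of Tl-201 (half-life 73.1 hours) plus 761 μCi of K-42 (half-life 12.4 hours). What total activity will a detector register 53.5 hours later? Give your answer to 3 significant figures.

893 μCi

Tl-201: 1420 × (1/2)^(53.5/73.1) = 1420 × (1/2)^0.73187 ≈ 855.01 μCi.
K-42: 761 × (1/2)^(53.5/12.4) = 761 × (1/2)^4.3145 ≈ 38.246 μCi.
Total = 855.01 + 38.246 ≈ 893.26 μCi.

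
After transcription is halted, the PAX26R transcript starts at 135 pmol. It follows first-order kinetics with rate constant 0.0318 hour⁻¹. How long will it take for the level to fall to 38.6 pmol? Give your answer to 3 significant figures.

39.4 hours

t½ = ln 2 / k = 0.69315 / 0.0318 ≈ 21.797 hours.
Fraction remaining = 38.6/135 ≈ 0.28593.
n = log₂(135/38.6) = ln(3.4974)/ln 2 ≈ 1.8063 half-lives.
t = n × t½ = 1.8063 × 21.797 ≈ 39.372 hours.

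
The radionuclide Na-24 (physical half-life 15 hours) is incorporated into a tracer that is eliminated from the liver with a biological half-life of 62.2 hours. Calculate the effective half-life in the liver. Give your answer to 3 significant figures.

12.1 hours

1/t_eff = 1/t_phys + 1/t_biol = 1/15 + 1/62.2 = 0.082744 per hour.
t_eff = 15 × 62.2 / (15 + 62.2) ≈ 12.085 hours.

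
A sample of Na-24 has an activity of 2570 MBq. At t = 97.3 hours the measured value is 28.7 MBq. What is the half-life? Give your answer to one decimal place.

15.0 hours

A/A₀ = 28.7/2570 ≈ 0.011167.
n = log₂(89.547) ≈ 6.4846 half-lives elapsed in 97.3 hours.
t½ = 97.3/6.4846 ≈ 15.005 hours.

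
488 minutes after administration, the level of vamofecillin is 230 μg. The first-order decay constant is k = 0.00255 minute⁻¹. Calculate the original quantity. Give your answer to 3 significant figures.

t½ = ln 2 / k = 0.69315 / 0.00255 ≈ 271.82 minutes.
Number of half-lives elapsed: n = 488/271.82 ≈ 1.7953.
A₀ = A × 2^n = 230 × 2^1.7953 = 230 × 3.4709 ≈ 798.3 μg.

798 μg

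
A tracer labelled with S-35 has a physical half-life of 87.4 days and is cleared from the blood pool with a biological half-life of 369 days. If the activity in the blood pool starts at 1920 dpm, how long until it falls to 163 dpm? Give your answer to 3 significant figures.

1/t_eff = 1/t_phys + 1/t_biol = 1/87.4 + 1/369 = 0.014152 per day.
t_eff = 87.4 × 369 / (87.4 + 369) ≈ 70.663 days.
n = log₂(1920/163) ≈ 3.5582; t = 3.5582 × 70.663 ≈ 251.43 days.

251 days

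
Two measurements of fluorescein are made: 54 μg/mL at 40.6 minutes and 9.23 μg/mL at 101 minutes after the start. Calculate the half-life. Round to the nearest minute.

24 minutes

Over Δt = 101 − 40.6 = 60.4 minutes, the level fell by a factor of 54/9.23 ≈ 5.8505.
n = log₂(5.8505) ≈ 2.5486 half-lives, so t½ = 60.4/2.5486 ≈ 23.7 minutes.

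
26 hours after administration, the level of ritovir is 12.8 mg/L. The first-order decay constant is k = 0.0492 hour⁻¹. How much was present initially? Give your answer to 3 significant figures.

46.0 mg/L

t½ = ln 2 / k = 0.69315 / 0.0492 ≈ 14.088 hours.
Number of half-lives elapsed: n = 26/14.088 ≈ 1.8455.
A₀ = A × 2^n = 12.8 × 2^1.8455 = 12.8 × 3.5938 ≈ 46 mg/L.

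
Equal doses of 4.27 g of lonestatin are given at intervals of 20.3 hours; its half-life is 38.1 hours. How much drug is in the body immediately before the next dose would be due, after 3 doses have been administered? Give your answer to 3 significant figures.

6.40 g

The 3 doses were given 60.9, 40.6, 20.3 hours ago.
Total = 4.27·(1/2)^(60.9/38.1) + 4.27·(1/2)^(40.6/38.1) + 4.27·(1/2)^(20.3/38.1)
      = 1.4101 + 2.0401 + 2.9515 ≈ 6.4016 g.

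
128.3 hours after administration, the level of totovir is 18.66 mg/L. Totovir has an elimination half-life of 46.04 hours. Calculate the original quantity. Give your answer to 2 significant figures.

130 mg/L

Number of half-lives elapsed: n = 128.3/46.04 ≈ 2.7867.
A₀ = A × 2^n = 18.66 × 2^2.7867 = 18.66 × 6.9005 ≈ 128.76 mg/L.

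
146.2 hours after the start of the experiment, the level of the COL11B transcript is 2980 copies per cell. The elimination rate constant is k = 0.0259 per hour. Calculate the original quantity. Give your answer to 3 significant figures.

131000 copies per cell

t½ = ln 2 / k = 0.69315 / 0.0259 ≈ 26.762 hours.
Number of half-lives elapsed: n = 146.2/26.762 ≈ 5.4629.
A₀ = A × 2^n = 2980 × 2^5.4629 = 2980 × 44.105 ≈ 131430 copies per cell.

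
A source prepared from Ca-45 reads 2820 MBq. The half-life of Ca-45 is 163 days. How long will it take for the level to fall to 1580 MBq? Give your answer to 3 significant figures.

136 days

Fraction remaining = 1580/2820 ≈ 0.56028.
n = log₂(2820/1580) = ln(1.7848)/ln 2 ≈ 0.83577 half-lives.
t = n × t½ = 0.83577 × 163 ≈ 136.23 days.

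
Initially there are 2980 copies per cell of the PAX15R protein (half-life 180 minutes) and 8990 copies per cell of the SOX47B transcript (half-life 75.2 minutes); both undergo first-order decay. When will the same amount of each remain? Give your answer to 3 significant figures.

206 minutes

Set 2980·(1/2)^(t/180) = 8990·(1/2)^(t/75.2).
Taking log₂: log₂(2980/8990) = t·(1/180 − 1/75.2).
log₂(0.33148) = -1.593; 1/180 − 1/75.2 = -0.0077423.
t = -1.593 / -0.0077423 ≈ 205.75 minutes.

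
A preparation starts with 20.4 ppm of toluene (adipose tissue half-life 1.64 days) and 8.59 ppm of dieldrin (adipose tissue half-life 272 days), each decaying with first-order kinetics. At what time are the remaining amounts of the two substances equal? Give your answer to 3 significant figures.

2.06 days

Set 20.4·(1/2)^(t/1.64) = 8.59·(1/2)^(t/272).
Taking log₂: log₂(20.4/8.59) = t·(1/1.64 − 1/272).
log₂(2.3749) = 1.2478; 1/1.64 − 1/272 = 0.60608.
t = 1.2478 / 0.60608 ≈ 2.0589 days.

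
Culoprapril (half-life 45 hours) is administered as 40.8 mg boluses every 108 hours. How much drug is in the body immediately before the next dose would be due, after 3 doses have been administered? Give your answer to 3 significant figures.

9.47 mg

The 3 doses were given 324, 216, 108 hours ago.
Total = 40.8·(1/2)^(324/45) + 40.8·(1/2)^(216/45) + 40.8·(1/2)^(108/45)
      = 0.27749 + 1.4646 + 7.7302 ≈ 9.4722 mg.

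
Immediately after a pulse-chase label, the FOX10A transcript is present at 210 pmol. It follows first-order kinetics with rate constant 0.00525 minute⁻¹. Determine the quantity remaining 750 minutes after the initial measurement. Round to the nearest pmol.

t½ = ln 2 / λ = 0.69315 / 0.00525 ≈ 132.03 minutes.
Number of half-lives: n = 750/132.03 ≈ 5.6806.
Remaining = 210 × (1/2)^5.6806 = 210 × 0.019497 ≈ 4.0943 pmol.

4 pmol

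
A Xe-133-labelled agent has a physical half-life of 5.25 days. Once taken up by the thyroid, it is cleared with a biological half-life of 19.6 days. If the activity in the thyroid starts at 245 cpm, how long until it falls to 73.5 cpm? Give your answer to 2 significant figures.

7.2 days

1/t_eff = 1/t_phys + 1/t_biol = 1/5.25 + 1/19.6 = 0.2415 per day.
t_eff = 5.25 × 19.6 / (5.25 + 19.6) ≈ 4.1408 days.
n = log₂(245/73.5) ≈ 1.737; t = 1.737 × 4.1408 ≈ 7.1925 days.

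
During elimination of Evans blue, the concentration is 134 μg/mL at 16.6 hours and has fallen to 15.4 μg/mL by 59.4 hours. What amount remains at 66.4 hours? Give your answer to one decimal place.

10.8 μg/mL

Over Δt = 59.4 − 16.6 = 42.8 hours, the level fell by a factor of 134/15.4 ≈ 8.7013.
n = log₂(8.7013) ≈ 3.1212 half-lives, so t½ = 42.8/3.1212 ≈ 13.713 hours.
From t = 59.4 to t = 66.4: 15.4 × (1/2)^((66.4−59.4)/13.713) ≈ 10.811 μg/mL.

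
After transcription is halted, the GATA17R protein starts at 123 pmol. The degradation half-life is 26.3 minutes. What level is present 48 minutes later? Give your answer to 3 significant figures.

Number of half-lives: n = 48/26.3 ≈ 1.8251.
Remaining = 123 × (1/2)^1.8251 = 123 × 0.28222 ≈ 34.713 pmol.

34.7 pmol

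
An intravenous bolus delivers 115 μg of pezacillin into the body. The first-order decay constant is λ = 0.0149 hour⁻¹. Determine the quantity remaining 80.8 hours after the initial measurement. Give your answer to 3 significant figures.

34.5 μg

t½ = ln 2 / λ = 0.69315 / 0.0149 ≈ 46.52 hours.
Number of half-lives: n = 80.8/46.52 ≈ 1.7369.
Remaining = 115 × (1/2)^1.7369 = 115 × 0.30002 ≈ 34.502 μg.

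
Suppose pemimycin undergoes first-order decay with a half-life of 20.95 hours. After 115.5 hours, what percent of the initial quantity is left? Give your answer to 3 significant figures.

2.19%

n = 115.5/20.95 ≈ 5.5131 half-lives.
Fraction remaining = (1/2)^5.5131 ≈ 0.021897, i.e. 2.1897%.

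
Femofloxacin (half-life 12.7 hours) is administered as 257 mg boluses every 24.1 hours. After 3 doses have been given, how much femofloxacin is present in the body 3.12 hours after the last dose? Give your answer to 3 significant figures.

291 mg

The 3 doses were given 51.32, 27.22, 3.12 hours ago.
Total = 257·(1/2)^(51.32/12.7) + 257·(1/2)^(27.22/12.7) + 257·(1/2)^(3.12/12.7)
      = 15.613 + 58.175 + 216.76 ≈ 290.55 mg.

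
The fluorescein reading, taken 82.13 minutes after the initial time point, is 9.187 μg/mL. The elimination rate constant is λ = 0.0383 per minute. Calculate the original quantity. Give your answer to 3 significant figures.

t½ = ln 2 / λ = 0.69315 / 0.0383 ≈ 18.098 minutes.
Number of half-lives elapsed: n = 82.13/18.098 ≈ 4.5381.
A₀ = A × 2^n = 9.187 × 2^4.5381 = 9.187 × 23.233 ≈ 213.44 μg/mL.

213 μg/mL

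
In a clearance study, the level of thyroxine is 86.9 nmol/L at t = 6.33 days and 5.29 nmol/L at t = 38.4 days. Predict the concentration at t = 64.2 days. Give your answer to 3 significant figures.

Over Δt = 38.4 − 6.33 = 32.07 days, the level fell by a factor of 86.9/5.29 ≈ 16.427.
n = log₂(16.427) ≈ 4.038 half-lives, so t½ = 32.07/4.038 ≈ 7.942 days.
From t = 38.4 to t = 64.2: 5.29 × (1/2)^((64.2−38.4)/7.942) ≈ 0.5566 nmol/L.

0.557 nmol/L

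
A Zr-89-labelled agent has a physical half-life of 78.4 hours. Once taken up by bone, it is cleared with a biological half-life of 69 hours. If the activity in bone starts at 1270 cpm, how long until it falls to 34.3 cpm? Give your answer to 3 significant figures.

191 hours

1/t_eff = 1/t_phys + 1/t_biol = 1/78.4 + 1/69 = 0.027248 per hour.
t_eff = 78.4 × 69 / (78.4 + 69) ≈ 36.7 hours.
n = log₂(1270/34.3) ≈ 5.2105; t = 5.2105 × 36.7 ≈ 191.23 hours.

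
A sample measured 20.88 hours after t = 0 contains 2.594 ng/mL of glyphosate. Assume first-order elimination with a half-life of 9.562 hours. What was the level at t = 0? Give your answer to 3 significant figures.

Number of half-lives elapsed: n = 20.88/9.562 ≈ 2.1836.
A₀ = A × 2^n = 2.594 × 2^2.1836 = 2.594 × 4.543 ≈ 11.785 ng/mL.

11.8 ng/mL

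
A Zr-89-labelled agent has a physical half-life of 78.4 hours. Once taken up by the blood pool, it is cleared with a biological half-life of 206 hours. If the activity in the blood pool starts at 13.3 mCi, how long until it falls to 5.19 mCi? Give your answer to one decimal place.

77.1 hours

1/t_eff = 1/t_phys + 1/t_biol = 1/78.4 + 1/206 = 0.017609 per hour.
t_eff = 78.4 × 206 / (78.4 + 206) ≈ 56.788 hours.
n = log₂(13.3/5.19) ≈ 1.3576; t = 1.3576 × 56.788 ≈ 77.096 hours.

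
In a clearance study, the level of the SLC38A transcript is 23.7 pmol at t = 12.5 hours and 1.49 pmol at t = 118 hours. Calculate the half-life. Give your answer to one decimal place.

26.4 hours

Over Δt = 118 − 12.5 = 105.5 hours, the level fell by a factor of 23.7/1.49 ≈ 15.906.
n = log₂(15.906) ≈ 3.9915 half-lives, so t½ = 105.5/3.9915 ≈ 26.431 hours.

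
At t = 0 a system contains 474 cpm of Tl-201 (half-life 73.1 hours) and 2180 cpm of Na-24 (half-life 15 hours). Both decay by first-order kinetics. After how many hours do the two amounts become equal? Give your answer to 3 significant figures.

Set 474·(1/2)^(t/73.1) = 2180·(1/2)^(t/15).
Taking log₂: log₂(474/2180) = t·(1/73.1 − 1/15).
log₂(0.21743) = -2.2014; 1/73.1 − 1/15 = -0.052987.
t = -2.2014 / -0.052987 ≈ 41.546 hours.

41.5 hours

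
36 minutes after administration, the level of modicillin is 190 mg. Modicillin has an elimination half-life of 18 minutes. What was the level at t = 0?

760 mg

Number of half-lives elapsed: n = 36/18 ≈ 2.
A₀ = A × 2^n = 190 × 2^2 = 190 × 4 ≈ 760 mg.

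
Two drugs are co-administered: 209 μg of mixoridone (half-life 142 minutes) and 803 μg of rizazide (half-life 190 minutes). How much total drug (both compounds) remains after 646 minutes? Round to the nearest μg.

mixoridone: 209 × (1/2)^(646/142) = 209 × (1/2)^4.5493 ≈ 8.9263 μg.
rizazide: 803 × (1/2)^(646/190) = 803 × (1/2)^3.4 ≈ 76.07 μg.
Total = 8.9263 + 76.07 ≈ 84.996 μg.

85 μg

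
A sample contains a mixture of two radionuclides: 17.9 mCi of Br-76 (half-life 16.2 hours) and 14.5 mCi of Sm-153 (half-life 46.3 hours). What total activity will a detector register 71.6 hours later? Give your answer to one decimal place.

5.8 mCi

Br-76: 17.9 × (1/2)^(71.6/16.2) = 17.9 × (1/2)^4.4198 ≈ 0.83632 mCi.
Sm-153: 14.5 × (1/2)^(71.6/46.3) = 14.5 × (1/2)^1.5464 ≈ 4.9641 mCi.
Total = 0.83632 + 4.9641 ≈ 5.8005 mCi.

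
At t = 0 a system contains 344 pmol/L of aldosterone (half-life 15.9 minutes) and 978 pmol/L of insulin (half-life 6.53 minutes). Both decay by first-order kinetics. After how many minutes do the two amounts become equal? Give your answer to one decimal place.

16.7 minutes

Set 344·(1/2)^(t/15.9) = 978·(1/2)^(t/6.53).
Taking log₂: log₂(344/978) = t·(1/15.9 − 1/6.53).
log₂(0.35174) = -1.5074; 1/15.9 − 1/6.53 = -0.090246.
t = -1.5074 / -0.090246 ≈ 16.703 minutes.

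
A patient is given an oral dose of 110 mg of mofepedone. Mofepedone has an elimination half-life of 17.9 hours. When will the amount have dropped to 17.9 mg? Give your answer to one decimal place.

46.9 hours

Fraction remaining = 17.9/110 ≈ 0.16273.
n = log₂(110/17.9) = ln(6.1453)/ln 2 ≈ 2.6195 half-lives.
t = n × t½ = 2.6195 × 17.9 ≈ 46.889 hours.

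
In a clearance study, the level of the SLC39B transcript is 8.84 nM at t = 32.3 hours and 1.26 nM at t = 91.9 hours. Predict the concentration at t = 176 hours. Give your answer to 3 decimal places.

0.081 nM

Over Δt = 91.9 − 32.3 = 59.6 hours, the level fell by a factor of 8.84/1.26 ≈ 7.0159.
n = log₂(7.0159) ≈ 2.8106 half-lives, so t½ = 59.6/2.8106 ≈ 21.205 hours.
From t = 91.9 to t = 176: 1.26 × (1/2)^((176−91.9)/21.205) ≈ 0.080628 nM.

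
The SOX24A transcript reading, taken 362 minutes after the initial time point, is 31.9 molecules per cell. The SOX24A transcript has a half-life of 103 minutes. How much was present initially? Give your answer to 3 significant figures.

365 molecules per cell

Number of half-lives elapsed: n = 362/103 ≈ 3.5146.
A₀ = A × 2^n = 31.9 × 2^3.5146 = 31.9 × 11.428 ≈ 364.57 molecules per cell.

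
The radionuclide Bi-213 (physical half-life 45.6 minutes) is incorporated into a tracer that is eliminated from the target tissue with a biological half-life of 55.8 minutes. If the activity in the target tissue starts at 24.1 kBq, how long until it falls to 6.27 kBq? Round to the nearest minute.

49 minutes

1/t_eff = 1/t_phys + 1/t_biol = 1/45.6 + 1/55.8 = 0.039851 per minute.
t_eff = 45.6 × 55.8 / (45.6 + 55.8) ≈ 25.093 minutes.
n = log₂(24.1/6.27) ≈ 1.9425; t = 1.9425 × 25.093 ≈ 48.744 minutes.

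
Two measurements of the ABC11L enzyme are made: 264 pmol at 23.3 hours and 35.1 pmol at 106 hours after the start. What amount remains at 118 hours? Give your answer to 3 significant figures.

26.2 pmol

Over Δt = 106 − 23.3 = 82.7 hours, the level fell by a factor of 264/35.1 ≈ 7.5214.
n = log₂(7.5214) ≈ 2.911 half-lives, so t½ = 82.7/2.911 ≈ 28.41 hours.
From t = 106 to t = 118: 35.1 × (1/2)^((118−106)/28.41) ≈ 26.191 pmol.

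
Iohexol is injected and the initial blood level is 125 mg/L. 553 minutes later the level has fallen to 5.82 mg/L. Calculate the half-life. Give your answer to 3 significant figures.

A/A₀ = 5.82/125 ≈ 0.04656.
n = log₂(21.478) ≈ 4.4248 half-lives elapsed in 553 minutes.
t½ = 553/4.4248 ≈ 124.98 minutes.

125 minutes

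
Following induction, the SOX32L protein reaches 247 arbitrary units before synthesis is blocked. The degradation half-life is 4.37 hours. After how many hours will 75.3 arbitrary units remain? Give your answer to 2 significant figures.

Fraction remaining = 75.3/247 ≈ 0.30486.
n = log₂(247/75.3) = ln(3.2802)/ln 2 ≈ 1.7138 half-lives.
t = n × t½ = 1.7138 × 4.37 ≈ 7.4893 hours.

7.5 hours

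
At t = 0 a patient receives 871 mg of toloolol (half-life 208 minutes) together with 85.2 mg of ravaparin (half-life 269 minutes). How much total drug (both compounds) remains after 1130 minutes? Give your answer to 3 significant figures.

24.8 mg

toloolol: 871 × (1/2)^(1130/208) = 871 × (1/2)^5.4327 ≈ 20.166 mg.
ravaparin: 85.2 × (1/2)^(1130/269) = 85.2 × (1/2)^4.2007 ≈ 4.6333 mg.
Total = 20.166 + 4.6333 ≈ 24.799 mg.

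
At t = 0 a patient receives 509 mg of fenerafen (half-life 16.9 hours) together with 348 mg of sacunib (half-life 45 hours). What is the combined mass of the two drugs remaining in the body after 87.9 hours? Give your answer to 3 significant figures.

104 mg

fenerafen: 509 × (1/2)^(87.9/16.9) = 509 × (1/2)^5.2012 ≈ 13.836 mg.
sacunib: 348 × (1/2)^(87.9/45) = 348 × (1/2)^1.9533 ≈ 89.86 mg.
Total = 13.836 + 89.86 ≈ 103.7 mg.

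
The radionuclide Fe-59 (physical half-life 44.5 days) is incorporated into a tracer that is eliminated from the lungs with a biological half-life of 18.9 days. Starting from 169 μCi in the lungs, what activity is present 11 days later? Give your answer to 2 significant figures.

1/t_eff = 1/t_phys + 1/t_biol = 1/44.5 + 1/18.9 = 0.075382 per day.
t_eff = 44.5 × 18.9 / (44.5 + 18.9) ≈ 13.266 days.
Remaining = 169 × (1/2)^(11/13.266) = 169 × (1/2)^0.8292 ≈ 95.12 μCi.

95 μCi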